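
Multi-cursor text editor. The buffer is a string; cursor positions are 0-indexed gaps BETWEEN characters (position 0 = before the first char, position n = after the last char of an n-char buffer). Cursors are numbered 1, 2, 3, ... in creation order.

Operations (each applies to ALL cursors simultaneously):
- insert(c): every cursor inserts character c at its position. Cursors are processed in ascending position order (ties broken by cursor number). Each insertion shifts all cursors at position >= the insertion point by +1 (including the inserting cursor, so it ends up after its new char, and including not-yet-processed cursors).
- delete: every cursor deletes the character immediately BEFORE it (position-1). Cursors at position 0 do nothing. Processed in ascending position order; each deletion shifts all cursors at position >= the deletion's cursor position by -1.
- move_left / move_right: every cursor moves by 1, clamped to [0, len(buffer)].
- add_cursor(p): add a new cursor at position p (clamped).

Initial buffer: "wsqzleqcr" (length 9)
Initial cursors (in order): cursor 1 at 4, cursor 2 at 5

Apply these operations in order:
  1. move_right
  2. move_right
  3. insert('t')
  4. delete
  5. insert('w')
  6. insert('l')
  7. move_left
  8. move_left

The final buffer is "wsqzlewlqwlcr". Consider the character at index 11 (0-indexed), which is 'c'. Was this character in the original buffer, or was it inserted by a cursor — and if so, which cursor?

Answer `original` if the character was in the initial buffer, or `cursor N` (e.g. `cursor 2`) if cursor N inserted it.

After op 1 (move_right): buffer="wsqzleqcr" (len 9), cursors c1@5 c2@6, authorship .........
After op 2 (move_right): buffer="wsqzleqcr" (len 9), cursors c1@6 c2@7, authorship .........
After op 3 (insert('t')): buffer="wsqzletqtcr" (len 11), cursors c1@7 c2@9, authorship ......1.2..
After op 4 (delete): buffer="wsqzleqcr" (len 9), cursors c1@6 c2@7, authorship .........
After op 5 (insert('w')): buffer="wsqzlewqwcr" (len 11), cursors c1@7 c2@9, authorship ......1.2..
After op 6 (insert('l')): buffer="wsqzlewlqwlcr" (len 13), cursors c1@8 c2@11, authorship ......11.22..
After op 7 (move_left): buffer="wsqzlewlqwlcr" (len 13), cursors c1@7 c2@10, authorship ......11.22..
After op 8 (move_left): buffer="wsqzlewlqwlcr" (len 13), cursors c1@6 c2@9, authorship ......11.22..
Authorship (.=original, N=cursor N): . . . . . . 1 1 . 2 2 . .
Index 11: author = original

Answer: original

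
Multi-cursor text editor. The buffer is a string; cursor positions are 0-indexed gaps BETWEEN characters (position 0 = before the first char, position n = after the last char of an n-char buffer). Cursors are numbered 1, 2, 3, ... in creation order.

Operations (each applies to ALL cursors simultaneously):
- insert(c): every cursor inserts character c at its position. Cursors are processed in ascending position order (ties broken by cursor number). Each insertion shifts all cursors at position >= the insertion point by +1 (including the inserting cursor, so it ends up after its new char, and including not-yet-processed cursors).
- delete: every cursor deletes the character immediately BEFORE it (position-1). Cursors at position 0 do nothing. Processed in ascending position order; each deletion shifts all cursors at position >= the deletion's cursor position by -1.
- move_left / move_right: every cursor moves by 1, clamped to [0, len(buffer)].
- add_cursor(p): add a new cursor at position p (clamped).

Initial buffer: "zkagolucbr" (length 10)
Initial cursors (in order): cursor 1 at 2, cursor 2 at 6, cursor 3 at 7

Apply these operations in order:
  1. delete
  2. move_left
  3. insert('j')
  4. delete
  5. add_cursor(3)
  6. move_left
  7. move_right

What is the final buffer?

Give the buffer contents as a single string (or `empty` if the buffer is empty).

After op 1 (delete): buffer="zagocbr" (len 7), cursors c1@1 c2@4 c3@4, authorship .......
After op 2 (move_left): buffer="zagocbr" (len 7), cursors c1@0 c2@3 c3@3, authorship .......
After op 3 (insert('j')): buffer="jzagjjocbr" (len 10), cursors c1@1 c2@6 c3@6, authorship 1...23....
After op 4 (delete): buffer="zagocbr" (len 7), cursors c1@0 c2@3 c3@3, authorship .......
After op 5 (add_cursor(3)): buffer="zagocbr" (len 7), cursors c1@0 c2@3 c3@3 c4@3, authorship .......
After op 6 (move_left): buffer="zagocbr" (len 7), cursors c1@0 c2@2 c3@2 c4@2, authorship .......
After op 7 (move_right): buffer="zagocbr" (len 7), cursors c1@1 c2@3 c3@3 c4@3, authorship .......

Answer: zagocbr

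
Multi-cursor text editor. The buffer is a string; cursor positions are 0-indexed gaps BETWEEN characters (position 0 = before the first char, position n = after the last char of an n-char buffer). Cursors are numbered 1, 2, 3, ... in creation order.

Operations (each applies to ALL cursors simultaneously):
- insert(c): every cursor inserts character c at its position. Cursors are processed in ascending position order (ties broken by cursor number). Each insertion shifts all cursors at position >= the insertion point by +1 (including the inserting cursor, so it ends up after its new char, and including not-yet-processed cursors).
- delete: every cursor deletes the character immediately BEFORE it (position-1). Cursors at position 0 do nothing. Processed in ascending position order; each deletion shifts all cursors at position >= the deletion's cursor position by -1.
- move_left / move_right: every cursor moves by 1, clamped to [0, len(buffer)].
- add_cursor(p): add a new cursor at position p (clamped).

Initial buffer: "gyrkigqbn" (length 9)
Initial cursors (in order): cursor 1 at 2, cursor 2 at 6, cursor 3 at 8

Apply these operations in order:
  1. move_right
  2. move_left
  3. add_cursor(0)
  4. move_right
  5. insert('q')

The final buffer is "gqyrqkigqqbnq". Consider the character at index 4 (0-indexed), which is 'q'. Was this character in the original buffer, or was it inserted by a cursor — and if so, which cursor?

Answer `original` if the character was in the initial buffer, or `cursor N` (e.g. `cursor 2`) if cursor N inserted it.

Answer: cursor 1

Derivation:
After op 1 (move_right): buffer="gyrkigqbn" (len 9), cursors c1@3 c2@7 c3@9, authorship .........
After op 2 (move_left): buffer="gyrkigqbn" (len 9), cursors c1@2 c2@6 c3@8, authorship .........
After op 3 (add_cursor(0)): buffer="gyrkigqbn" (len 9), cursors c4@0 c1@2 c2@6 c3@8, authorship .........
After op 4 (move_right): buffer="gyrkigqbn" (len 9), cursors c4@1 c1@3 c2@7 c3@9, authorship .........
After op 5 (insert('q')): buffer="gqyrqkigqqbnq" (len 13), cursors c4@2 c1@5 c2@10 c3@13, authorship .4..1....2..3
Authorship (.=original, N=cursor N): . 4 . . 1 . . . . 2 . . 3
Index 4: author = 1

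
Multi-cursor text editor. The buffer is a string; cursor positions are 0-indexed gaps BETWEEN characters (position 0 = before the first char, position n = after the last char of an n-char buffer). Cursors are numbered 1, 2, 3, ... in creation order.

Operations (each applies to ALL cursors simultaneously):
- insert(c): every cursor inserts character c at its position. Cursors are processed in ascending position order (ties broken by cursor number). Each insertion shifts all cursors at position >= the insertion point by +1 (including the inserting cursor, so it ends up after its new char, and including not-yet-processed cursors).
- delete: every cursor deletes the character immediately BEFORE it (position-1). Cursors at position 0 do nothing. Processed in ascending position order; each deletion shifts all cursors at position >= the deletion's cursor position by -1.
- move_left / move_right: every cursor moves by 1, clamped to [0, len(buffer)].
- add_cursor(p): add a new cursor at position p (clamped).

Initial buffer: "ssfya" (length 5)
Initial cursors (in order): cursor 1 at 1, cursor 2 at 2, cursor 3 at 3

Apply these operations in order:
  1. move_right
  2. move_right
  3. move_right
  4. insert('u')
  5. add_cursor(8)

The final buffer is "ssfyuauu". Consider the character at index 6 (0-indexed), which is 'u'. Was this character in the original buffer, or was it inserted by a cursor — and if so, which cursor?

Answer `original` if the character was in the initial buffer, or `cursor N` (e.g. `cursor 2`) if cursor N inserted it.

Answer: cursor 2

Derivation:
After op 1 (move_right): buffer="ssfya" (len 5), cursors c1@2 c2@3 c3@4, authorship .....
After op 2 (move_right): buffer="ssfya" (len 5), cursors c1@3 c2@4 c3@5, authorship .....
After op 3 (move_right): buffer="ssfya" (len 5), cursors c1@4 c2@5 c3@5, authorship .....
After op 4 (insert('u')): buffer="ssfyuauu" (len 8), cursors c1@5 c2@8 c3@8, authorship ....1.23
After op 5 (add_cursor(8)): buffer="ssfyuauu" (len 8), cursors c1@5 c2@8 c3@8 c4@8, authorship ....1.23
Authorship (.=original, N=cursor N): . . . . 1 . 2 3
Index 6: author = 2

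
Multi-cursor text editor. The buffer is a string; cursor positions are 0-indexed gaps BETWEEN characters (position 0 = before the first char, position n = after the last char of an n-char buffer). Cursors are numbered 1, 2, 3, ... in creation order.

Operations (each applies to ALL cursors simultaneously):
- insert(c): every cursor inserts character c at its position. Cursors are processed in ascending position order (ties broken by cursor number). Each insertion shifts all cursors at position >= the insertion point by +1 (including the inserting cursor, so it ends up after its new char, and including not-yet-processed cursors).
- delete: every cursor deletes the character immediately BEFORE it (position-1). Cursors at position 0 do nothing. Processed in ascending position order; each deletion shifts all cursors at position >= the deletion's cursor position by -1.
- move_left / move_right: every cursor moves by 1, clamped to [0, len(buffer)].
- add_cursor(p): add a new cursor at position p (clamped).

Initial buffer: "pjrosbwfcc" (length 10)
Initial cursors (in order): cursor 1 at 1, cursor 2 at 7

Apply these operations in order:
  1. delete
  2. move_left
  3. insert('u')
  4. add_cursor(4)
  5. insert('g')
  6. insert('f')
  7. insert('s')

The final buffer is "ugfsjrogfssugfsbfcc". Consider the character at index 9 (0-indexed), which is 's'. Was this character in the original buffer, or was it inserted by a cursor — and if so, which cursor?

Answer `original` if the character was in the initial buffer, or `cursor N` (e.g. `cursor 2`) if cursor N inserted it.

After op 1 (delete): buffer="jrosbfcc" (len 8), cursors c1@0 c2@5, authorship ........
After op 2 (move_left): buffer="jrosbfcc" (len 8), cursors c1@0 c2@4, authorship ........
After op 3 (insert('u')): buffer="ujrosubfcc" (len 10), cursors c1@1 c2@6, authorship 1....2....
After op 4 (add_cursor(4)): buffer="ujrosubfcc" (len 10), cursors c1@1 c3@4 c2@6, authorship 1....2....
After op 5 (insert('g')): buffer="ugjrogsugbfcc" (len 13), cursors c1@2 c3@6 c2@9, authorship 11...3.22....
After op 6 (insert('f')): buffer="ugfjrogfsugfbfcc" (len 16), cursors c1@3 c3@8 c2@12, authorship 111...33.222....
After op 7 (insert('s')): buffer="ugfsjrogfssugfsbfcc" (len 19), cursors c1@4 c3@10 c2@15, authorship 1111...333.2222....
Authorship (.=original, N=cursor N): 1 1 1 1 . . . 3 3 3 . 2 2 2 2 . . . .
Index 9: author = 3

Answer: cursor 3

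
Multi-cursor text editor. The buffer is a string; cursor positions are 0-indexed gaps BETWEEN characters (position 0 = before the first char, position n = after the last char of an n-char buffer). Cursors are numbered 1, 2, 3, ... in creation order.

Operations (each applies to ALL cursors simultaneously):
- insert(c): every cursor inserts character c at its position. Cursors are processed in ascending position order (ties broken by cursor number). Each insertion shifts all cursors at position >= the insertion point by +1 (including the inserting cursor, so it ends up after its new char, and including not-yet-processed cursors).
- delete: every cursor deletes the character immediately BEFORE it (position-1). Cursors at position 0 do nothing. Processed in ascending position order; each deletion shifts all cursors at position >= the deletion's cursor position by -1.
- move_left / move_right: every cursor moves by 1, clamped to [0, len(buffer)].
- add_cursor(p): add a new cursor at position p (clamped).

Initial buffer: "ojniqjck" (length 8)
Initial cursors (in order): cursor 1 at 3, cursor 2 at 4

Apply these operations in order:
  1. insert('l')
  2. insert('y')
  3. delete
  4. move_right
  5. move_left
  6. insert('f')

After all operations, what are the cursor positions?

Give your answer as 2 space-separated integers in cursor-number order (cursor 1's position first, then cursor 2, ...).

Answer: 5 8

Derivation:
After op 1 (insert('l')): buffer="ojnlilqjck" (len 10), cursors c1@4 c2@6, authorship ...1.2....
After op 2 (insert('y')): buffer="ojnlyilyqjck" (len 12), cursors c1@5 c2@8, authorship ...11.22....
After op 3 (delete): buffer="ojnlilqjck" (len 10), cursors c1@4 c2@6, authorship ...1.2....
After op 4 (move_right): buffer="ojnlilqjck" (len 10), cursors c1@5 c2@7, authorship ...1.2....
After op 5 (move_left): buffer="ojnlilqjck" (len 10), cursors c1@4 c2@6, authorship ...1.2....
After op 6 (insert('f')): buffer="ojnlfilfqjck" (len 12), cursors c1@5 c2@8, authorship ...11.22....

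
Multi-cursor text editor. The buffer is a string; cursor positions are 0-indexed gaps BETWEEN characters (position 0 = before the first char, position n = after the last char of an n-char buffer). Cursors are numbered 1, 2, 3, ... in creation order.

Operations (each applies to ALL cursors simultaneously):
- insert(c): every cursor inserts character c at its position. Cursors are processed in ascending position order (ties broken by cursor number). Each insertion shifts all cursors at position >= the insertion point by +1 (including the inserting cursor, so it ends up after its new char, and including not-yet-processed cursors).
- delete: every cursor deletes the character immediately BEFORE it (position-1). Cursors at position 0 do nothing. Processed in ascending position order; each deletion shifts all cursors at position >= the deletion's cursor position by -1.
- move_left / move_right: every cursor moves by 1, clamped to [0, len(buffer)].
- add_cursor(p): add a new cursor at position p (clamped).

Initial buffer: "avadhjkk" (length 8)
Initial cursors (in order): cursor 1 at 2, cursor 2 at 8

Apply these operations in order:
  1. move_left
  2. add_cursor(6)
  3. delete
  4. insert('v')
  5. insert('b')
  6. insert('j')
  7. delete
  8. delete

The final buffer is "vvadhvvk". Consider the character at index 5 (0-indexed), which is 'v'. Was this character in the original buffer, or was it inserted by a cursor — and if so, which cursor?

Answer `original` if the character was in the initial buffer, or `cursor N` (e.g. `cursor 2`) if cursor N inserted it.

Answer: cursor 2

Derivation:
After op 1 (move_left): buffer="avadhjkk" (len 8), cursors c1@1 c2@7, authorship ........
After op 2 (add_cursor(6)): buffer="avadhjkk" (len 8), cursors c1@1 c3@6 c2@7, authorship ........
After op 3 (delete): buffer="vadhk" (len 5), cursors c1@0 c2@4 c3@4, authorship .....
After op 4 (insert('v')): buffer="vvadhvvk" (len 8), cursors c1@1 c2@7 c3@7, authorship 1....23.
After op 5 (insert('b')): buffer="vbvadhvvbbk" (len 11), cursors c1@2 c2@10 c3@10, authorship 11....2323.
After op 6 (insert('j')): buffer="vbjvadhvvbbjjk" (len 14), cursors c1@3 c2@13 c3@13, authorship 111....232323.
After op 7 (delete): buffer="vbvadhvvbbk" (len 11), cursors c1@2 c2@10 c3@10, authorship 11....2323.
After op 8 (delete): buffer="vvadhvvk" (len 8), cursors c1@1 c2@7 c3@7, authorship 1....23.
Authorship (.=original, N=cursor N): 1 . . . . 2 3 .
Index 5: author = 2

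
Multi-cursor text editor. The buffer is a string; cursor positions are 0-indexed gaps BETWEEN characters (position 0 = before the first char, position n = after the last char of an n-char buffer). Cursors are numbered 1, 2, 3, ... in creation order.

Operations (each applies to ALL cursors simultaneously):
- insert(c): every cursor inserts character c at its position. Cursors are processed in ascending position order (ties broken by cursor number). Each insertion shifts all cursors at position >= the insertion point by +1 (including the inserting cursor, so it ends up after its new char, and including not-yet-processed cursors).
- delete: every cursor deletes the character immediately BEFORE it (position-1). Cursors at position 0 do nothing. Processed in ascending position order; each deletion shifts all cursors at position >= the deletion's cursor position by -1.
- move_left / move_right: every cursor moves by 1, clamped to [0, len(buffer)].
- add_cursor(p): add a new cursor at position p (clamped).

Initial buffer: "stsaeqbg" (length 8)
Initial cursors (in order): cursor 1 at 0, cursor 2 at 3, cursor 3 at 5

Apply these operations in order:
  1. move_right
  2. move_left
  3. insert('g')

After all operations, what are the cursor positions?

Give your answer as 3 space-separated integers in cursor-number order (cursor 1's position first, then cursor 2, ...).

After op 1 (move_right): buffer="stsaeqbg" (len 8), cursors c1@1 c2@4 c3@6, authorship ........
After op 2 (move_left): buffer="stsaeqbg" (len 8), cursors c1@0 c2@3 c3@5, authorship ........
After op 3 (insert('g')): buffer="gstsgaegqbg" (len 11), cursors c1@1 c2@5 c3@8, authorship 1...2..3...

Answer: 1 5 8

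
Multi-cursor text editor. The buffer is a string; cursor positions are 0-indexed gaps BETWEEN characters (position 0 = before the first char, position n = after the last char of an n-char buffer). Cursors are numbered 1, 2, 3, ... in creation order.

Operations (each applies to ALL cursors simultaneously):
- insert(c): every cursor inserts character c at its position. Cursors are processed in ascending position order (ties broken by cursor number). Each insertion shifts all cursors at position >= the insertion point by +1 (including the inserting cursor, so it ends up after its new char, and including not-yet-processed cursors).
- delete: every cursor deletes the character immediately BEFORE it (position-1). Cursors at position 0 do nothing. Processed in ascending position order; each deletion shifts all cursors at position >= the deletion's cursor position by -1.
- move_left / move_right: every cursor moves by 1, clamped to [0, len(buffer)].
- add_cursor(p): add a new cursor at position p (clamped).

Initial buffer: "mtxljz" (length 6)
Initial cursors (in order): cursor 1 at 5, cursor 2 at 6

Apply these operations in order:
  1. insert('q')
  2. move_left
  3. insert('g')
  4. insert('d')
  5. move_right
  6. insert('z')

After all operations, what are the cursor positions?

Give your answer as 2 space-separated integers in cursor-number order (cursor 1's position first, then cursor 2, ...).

After op 1 (insert('q')): buffer="mtxljqzq" (len 8), cursors c1@6 c2@8, authorship .....1.2
After op 2 (move_left): buffer="mtxljqzq" (len 8), cursors c1@5 c2@7, authorship .....1.2
After op 3 (insert('g')): buffer="mtxljgqzgq" (len 10), cursors c1@6 c2@9, authorship .....11.22
After op 4 (insert('d')): buffer="mtxljgdqzgdq" (len 12), cursors c1@7 c2@11, authorship .....111.222
After op 5 (move_right): buffer="mtxljgdqzgdq" (len 12), cursors c1@8 c2@12, authorship .....111.222
After op 6 (insert('z')): buffer="mtxljgdqzzgdqz" (len 14), cursors c1@9 c2@14, authorship .....1111.2222

Answer: 9 14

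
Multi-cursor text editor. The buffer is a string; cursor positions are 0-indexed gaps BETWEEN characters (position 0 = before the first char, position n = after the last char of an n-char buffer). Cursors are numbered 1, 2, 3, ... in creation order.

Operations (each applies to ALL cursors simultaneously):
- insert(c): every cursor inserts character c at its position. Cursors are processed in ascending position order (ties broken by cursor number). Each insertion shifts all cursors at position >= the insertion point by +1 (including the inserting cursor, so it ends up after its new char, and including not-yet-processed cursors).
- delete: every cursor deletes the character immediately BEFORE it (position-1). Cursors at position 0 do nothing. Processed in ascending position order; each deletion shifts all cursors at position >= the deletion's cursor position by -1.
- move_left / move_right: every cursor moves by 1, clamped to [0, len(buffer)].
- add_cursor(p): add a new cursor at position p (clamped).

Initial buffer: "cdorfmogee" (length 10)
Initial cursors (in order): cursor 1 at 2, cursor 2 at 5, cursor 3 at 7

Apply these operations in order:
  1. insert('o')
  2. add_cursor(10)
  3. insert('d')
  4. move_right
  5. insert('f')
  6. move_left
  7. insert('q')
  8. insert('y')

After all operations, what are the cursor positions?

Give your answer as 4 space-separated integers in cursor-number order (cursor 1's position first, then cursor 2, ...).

After op 1 (insert('o')): buffer="cdoorfomoogee" (len 13), cursors c1@3 c2@7 c3@10, authorship ..1...2..3...
After op 2 (add_cursor(10)): buffer="cdoorfomoogee" (len 13), cursors c1@3 c2@7 c3@10 c4@10, authorship ..1...2..3...
After op 3 (insert('d')): buffer="cdodorfodmooddgee" (len 17), cursors c1@4 c2@9 c3@14 c4@14, authorship ..11...22..334...
After op 4 (move_right): buffer="cdodorfodmooddgee" (len 17), cursors c1@5 c2@10 c3@15 c4@15, authorship ..11...22..334...
After op 5 (insert('f')): buffer="cdodofrfodmfooddgffee" (len 21), cursors c1@6 c2@12 c3@19 c4@19, authorship ..11.1..22.2.334.34..
After op 6 (move_left): buffer="cdodofrfodmfooddgffee" (len 21), cursors c1@5 c2@11 c3@18 c4@18, authorship ..11.1..22.2.334.34..
After op 7 (insert('q')): buffer="cdodoqfrfodmqfooddgfqqfee" (len 25), cursors c1@6 c2@13 c3@22 c4@22, authorship ..11.11..22.22.334.3344..
After op 8 (insert('y')): buffer="cdodoqyfrfodmqyfooddgfqqyyfee" (len 29), cursors c1@7 c2@15 c3@26 c4@26, authorship ..11.111..22.222.334.334344..

Answer: 7 15 26 26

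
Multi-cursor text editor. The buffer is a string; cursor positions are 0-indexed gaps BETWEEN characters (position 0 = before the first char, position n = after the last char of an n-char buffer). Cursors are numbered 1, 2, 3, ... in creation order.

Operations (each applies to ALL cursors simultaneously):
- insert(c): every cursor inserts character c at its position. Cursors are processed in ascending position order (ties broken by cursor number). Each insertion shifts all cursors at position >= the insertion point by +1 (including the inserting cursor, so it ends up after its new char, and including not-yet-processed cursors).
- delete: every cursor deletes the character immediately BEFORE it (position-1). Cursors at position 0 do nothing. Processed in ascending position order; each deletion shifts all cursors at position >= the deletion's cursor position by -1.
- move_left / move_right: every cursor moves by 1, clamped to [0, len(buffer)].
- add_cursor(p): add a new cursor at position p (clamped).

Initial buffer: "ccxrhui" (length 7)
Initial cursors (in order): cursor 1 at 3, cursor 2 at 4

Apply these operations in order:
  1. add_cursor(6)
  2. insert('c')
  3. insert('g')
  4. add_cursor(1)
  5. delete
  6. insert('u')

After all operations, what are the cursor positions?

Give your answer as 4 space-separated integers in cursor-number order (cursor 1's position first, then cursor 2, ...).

After op 1 (add_cursor(6)): buffer="ccxrhui" (len 7), cursors c1@3 c2@4 c3@6, authorship .......
After op 2 (insert('c')): buffer="ccxcrchuci" (len 10), cursors c1@4 c2@6 c3@9, authorship ...1.2..3.
After op 3 (insert('g')): buffer="ccxcgrcghucgi" (len 13), cursors c1@5 c2@8 c3@12, authorship ...11.22..33.
After op 4 (add_cursor(1)): buffer="ccxcgrcghucgi" (len 13), cursors c4@1 c1@5 c2@8 c3@12, authorship ...11.22..33.
After op 5 (delete): buffer="cxcrchuci" (len 9), cursors c4@0 c1@3 c2@5 c3@8, authorship ..1.2..3.
After op 6 (insert('u')): buffer="ucxcurcuhucui" (len 13), cursors c4@1 c1@5 c2@8 c3@12, authorship 4..11.22..33.

Answer: 5 8 12 1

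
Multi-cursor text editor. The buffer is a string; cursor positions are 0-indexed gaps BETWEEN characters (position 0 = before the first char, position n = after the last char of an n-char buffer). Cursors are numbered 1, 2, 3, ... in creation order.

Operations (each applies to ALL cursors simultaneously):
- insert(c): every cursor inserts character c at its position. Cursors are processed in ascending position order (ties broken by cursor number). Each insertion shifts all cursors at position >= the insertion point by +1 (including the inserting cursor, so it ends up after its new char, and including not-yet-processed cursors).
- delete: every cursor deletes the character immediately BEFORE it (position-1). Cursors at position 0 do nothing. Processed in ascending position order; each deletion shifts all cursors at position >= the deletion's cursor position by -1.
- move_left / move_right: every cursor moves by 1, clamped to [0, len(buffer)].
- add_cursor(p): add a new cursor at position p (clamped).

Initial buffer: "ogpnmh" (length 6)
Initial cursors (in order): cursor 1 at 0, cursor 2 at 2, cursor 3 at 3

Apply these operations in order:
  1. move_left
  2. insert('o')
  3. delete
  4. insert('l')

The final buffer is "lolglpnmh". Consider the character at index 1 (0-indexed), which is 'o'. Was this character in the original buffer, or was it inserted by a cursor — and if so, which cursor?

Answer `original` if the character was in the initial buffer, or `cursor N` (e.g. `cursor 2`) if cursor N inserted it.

Answer: original

Derivation:
After op 1 (move_left): buffer="ogpnmh" (len 6), cursors c1@0 c2@1 c3@2, authorship ......
After op 2 (insert('o')): buffer="ooogopnmh" (len 9), cursors c1@1 c2@3 c3@5, authorship 1.2.3....
After op 3 (delete): buffer="ogpnmh" (len 6), cursors c1@0 c2@1 c3@2, authorship ......
After op 4 (insert('l')): buffer="lolglpnmh" (len 9), cursors c1@1 c2@3 c3@5, authorship 1.2.3....
Authorship (.=original, N=cursor N): 1 . 2 . 3 . . . .
Index 1: author = original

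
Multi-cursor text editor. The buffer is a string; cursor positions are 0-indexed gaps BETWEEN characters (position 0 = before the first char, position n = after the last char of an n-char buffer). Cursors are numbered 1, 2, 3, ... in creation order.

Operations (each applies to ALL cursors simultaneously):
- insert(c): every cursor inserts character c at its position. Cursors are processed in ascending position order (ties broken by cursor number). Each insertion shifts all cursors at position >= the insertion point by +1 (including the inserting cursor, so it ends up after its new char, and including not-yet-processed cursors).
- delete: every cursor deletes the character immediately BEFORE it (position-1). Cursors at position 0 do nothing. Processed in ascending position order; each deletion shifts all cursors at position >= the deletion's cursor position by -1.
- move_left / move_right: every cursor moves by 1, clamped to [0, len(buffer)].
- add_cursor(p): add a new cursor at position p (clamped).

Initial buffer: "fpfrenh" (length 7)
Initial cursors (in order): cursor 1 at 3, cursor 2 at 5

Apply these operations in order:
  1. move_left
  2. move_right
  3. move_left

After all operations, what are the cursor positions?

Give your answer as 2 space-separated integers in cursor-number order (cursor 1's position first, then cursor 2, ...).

After op 1 (move_left): buffer="fpfrenh" (len 7), cursors c1@2 c2@4, authorship .......
After op 2 (move_right): buffer="fpfrenh" (len 7), cursors c1@3 c2@5, authorship .......
After op 3 (move_left): buffer="fpfrenh" (len 7), cursors c1@2 c2@4, authorship .......

Answer: 2 4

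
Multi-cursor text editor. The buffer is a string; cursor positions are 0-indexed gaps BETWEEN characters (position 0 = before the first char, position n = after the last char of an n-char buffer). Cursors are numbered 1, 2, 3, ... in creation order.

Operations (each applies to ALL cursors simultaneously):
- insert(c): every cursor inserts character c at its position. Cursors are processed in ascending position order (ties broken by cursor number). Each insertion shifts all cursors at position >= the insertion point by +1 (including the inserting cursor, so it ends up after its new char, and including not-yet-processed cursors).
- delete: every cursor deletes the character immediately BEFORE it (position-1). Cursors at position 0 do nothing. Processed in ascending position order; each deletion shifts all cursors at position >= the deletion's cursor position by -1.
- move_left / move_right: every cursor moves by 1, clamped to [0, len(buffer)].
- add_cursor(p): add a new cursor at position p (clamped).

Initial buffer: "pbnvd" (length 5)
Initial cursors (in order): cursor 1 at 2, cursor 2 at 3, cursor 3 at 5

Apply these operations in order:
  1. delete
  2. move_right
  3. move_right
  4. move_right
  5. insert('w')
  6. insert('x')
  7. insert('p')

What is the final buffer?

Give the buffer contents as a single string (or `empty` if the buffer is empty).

Answer: pvwwwxxxppp

Derivation:
After op 1 (delete): buffer="pv" (len 2), cursors c1@1 c2@1 c3@2, authorship ..
After op 2 (move_right): buffer="pv" (len 2), cursors c1@2 c2@2 c3@2, authorship ..
After op 3 (move_right): buffer="pv" (len 2), cursors c1@2 c2@2 c3@2, authorship ..
After op 4 (move_right): buffer="pv" (len 2), cursors c1@2 c2@2 c3@2, authorship ..
After op 5 (insert('w')): buffer="pvwww" (len 5), cursors c1@5 c2@5 c3@5, authorship ..123
After op 6 (insert('x')): buffer="pvwwwxxx" (len 8), cursors c1@8 c2@8 c3@8, authorship ..123123
After op 7 (insert('p')): buffer="pvwwwxxxppp" (len 11), cursors c1@11 c2@11 c3@11, authorship ..123123123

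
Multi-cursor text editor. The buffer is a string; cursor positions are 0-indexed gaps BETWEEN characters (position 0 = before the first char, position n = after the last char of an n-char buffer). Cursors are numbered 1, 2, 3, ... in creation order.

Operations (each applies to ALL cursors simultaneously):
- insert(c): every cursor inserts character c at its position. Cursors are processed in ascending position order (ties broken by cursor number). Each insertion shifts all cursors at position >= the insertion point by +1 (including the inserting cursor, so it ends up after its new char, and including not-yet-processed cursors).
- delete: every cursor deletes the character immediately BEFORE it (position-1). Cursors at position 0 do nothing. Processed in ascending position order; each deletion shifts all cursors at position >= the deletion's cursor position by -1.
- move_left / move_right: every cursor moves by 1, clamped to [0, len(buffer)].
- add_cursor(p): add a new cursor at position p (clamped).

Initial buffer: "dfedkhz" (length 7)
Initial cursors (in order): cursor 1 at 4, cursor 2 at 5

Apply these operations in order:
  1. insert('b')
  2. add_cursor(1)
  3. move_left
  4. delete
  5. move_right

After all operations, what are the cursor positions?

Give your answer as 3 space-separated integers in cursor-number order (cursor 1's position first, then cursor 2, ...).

Answer: 4 5 1

Derivation:
After op 1 (insert('b')): buffer="dfedbkbhz" (len 9), cursors c1@5 c2@7, authorship ....1.2..
After op 2 (add_cursor(1)): buffer="dfedbkbhz" (len 9), cursors c3@1 c1@5 c2@7, authorship ....1.2..
After op 3 (move_left): buffer="dfedbkbhz" (len 9), cursors c3@0 c1@4 c2@6, authorship ....1.2..
After op 4 (delete): buffer="dfebbhz" (len 7), cursors c3@0 c1@3 c2@4, authorship ...12..
After op 5 (move_right): buffer="dfebbhz" (len 7), cursors c3@1 c1@4 c2@5, authorship ...12..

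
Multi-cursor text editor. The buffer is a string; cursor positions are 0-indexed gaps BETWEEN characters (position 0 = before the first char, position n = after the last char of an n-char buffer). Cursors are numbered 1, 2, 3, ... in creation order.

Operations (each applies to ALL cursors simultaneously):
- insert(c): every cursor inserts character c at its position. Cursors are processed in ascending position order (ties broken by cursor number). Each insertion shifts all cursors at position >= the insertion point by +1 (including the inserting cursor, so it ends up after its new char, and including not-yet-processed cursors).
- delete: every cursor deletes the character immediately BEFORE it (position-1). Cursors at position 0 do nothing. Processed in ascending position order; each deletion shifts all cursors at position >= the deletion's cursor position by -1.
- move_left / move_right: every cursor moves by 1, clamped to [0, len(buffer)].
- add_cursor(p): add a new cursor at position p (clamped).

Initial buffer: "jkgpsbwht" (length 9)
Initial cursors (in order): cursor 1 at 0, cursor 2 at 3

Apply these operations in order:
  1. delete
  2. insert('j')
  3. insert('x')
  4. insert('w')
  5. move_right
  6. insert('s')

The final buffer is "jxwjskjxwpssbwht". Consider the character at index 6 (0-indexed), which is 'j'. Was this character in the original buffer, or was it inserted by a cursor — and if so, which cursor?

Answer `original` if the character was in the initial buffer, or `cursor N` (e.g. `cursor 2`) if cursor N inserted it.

After op 1 (delete): buffer="jkpsbwht" (len 8), cursors c1@0 c2@2, authorship ........
After op 2 (insert('j')): buffer="jjkjpsbwht" (len 10), cursors c1@1 c2@4, authorship 1..2......
After op 3 (insert('x')): buffer="jxjkjxpsbwht" (len 12), cursors c1@2 c2@6, authorship 11..22......
After op 4 (insert('w')): buffer="jxwjkjxwpsbwht" (len 14), cursors c1@3 c2@8, authorship 111..222......
After op 5 (move_right): buffer="jxwjkjxwpsbwht" (len 14), cursors c1@4 c2@9, authorship 111..222......
After op 6 (insert('s')): buffer="jxwjskjxwpssbwht" (len 16), cursors c1@5 c2@11, authorship 111.1.222.2.....
Authorship (.=original, N=cursor N): 1 1 1 . 1 . 2 2 2 . 2 . . . . .
Index 6: author = 2

Answer: cursor 2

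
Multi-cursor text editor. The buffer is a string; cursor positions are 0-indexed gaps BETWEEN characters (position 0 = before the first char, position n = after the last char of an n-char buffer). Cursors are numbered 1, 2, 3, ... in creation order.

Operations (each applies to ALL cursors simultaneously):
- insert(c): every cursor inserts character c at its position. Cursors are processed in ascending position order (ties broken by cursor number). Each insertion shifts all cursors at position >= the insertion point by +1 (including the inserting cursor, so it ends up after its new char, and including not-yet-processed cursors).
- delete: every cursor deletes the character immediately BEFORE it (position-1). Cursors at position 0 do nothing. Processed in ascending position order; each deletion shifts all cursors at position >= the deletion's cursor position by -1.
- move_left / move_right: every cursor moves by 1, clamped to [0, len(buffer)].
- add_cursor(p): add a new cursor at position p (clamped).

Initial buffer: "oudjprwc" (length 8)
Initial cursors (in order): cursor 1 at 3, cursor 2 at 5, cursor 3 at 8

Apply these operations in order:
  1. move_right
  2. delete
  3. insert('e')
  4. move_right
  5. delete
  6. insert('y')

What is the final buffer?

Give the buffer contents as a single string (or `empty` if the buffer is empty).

Answer: oudeyeyy

Derivation:
After op 1 (move_right): buffer="oudjprwc" (len 8), cursors c1@4 c2@6 c3@8, authorship ........
After op 2 (delete): buffer="oudpw" (len 5), cursors c1@3 c2@4 c3@5, authorship .....
After op 3 (insert('e')): buffer="oudepewe" (len 8), cursors c1@4 c2@6 c3@8, authorship ...1.2.3
After op 4 (move_right): buffer="oudepewe" (len 8), cursors c1@5 c2@7 c3@8, authorship ...1.2.3
After op 5 (delete): buffer="oudee" (len 5), cursors c1@4 c2@5 c3@5, authorship ...12
After op 6 (insert('y')): buffer="oudeyeyy" (len 8), cursors c1@5 c2@8 c3@8, authorship ...11223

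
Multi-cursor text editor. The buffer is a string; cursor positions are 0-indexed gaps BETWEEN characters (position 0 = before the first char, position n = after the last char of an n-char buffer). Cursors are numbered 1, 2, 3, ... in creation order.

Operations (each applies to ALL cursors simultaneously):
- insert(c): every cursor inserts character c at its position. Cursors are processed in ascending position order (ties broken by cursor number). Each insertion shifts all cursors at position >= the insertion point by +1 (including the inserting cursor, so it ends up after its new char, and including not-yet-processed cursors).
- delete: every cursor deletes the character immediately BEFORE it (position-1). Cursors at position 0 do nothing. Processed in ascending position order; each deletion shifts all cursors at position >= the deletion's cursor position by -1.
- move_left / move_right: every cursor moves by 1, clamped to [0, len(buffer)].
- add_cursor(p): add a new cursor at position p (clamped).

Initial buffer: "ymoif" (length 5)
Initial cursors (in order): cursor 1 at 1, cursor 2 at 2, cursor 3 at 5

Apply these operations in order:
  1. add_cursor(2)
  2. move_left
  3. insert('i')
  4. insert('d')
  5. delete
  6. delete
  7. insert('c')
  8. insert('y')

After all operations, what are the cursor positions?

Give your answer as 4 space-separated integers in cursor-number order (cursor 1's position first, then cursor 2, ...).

After op 1 (add_cursor(2)): buffer="ymoif" (len 5), cursors c1@1 c2@2 c4@2 c3@5, authorship .....
After op 2 (move_left): buffer="ymoif" (len 5), cursors c1@0 c2@1 c4@1 c3@4, authorship .....
After op 3 (insert('i')): buffer="iyiimoiif" (len 9), cursors c1@1 c2@4 c4@4 c3@8, authorship 1.24...3.
After op 4 (insert('d')): buffer="idyiiddmoiidf" (len 13), cursors c1@2 c2@7 c4@7 c3@12, authorship 11.2424...33.
After op 5 (delete): buffer="iyiimoiif" (len 9), cursors c1@1 c2@4 c4@4 c3@8, authorship 1.24...3.
After op 6 (delete): buffer="ymoif" (len 5), cursors c1@0 c2@1 c4@1 c3@4, authorship .....
After op 7 (insert('c')): buffer="cyccmoicf" (len 9), cursors c1@1 c2@4 c4@4 c3@8, authorship 1.24...3.
After op 8 (insert('y')): buffer="cyyccyymoicyf" (len 13), cursors c1@2 c2@7 c4@7 c3@12, authorship 11.2424...33.

Answer: 2 7 12 7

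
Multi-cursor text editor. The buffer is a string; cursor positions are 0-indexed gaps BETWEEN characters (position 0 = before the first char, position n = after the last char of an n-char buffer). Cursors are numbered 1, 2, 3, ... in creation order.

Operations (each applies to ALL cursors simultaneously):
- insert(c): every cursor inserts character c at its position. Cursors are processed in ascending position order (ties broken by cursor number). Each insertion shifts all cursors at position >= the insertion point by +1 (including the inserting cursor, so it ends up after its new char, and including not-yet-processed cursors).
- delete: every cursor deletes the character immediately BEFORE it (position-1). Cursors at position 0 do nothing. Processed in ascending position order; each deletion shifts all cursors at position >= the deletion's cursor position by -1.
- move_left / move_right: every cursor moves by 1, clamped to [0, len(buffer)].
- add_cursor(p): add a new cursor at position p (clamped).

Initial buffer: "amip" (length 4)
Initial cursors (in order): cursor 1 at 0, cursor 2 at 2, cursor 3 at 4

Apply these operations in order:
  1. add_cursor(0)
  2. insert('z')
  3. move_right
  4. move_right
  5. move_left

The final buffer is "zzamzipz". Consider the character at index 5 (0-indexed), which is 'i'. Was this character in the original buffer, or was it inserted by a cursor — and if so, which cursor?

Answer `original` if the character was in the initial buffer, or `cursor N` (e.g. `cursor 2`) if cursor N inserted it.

Answer: original

Derivation:
After op 1 (add_cursor(0)): buffer="amip" (len 4), cursors c1@0 c4@0 c2@2 c3@4, authorship ....
After op 2 (insert('z')): buffer="zzamzipz" (len 8), cursors c1@2 c4@2 c2@5 c3@8, authorship 14..2..3
After op 3 (move_right): buffer="zzamzipz" (len 8), cursors c1@3 c4@3 c2@6 c3@8, authorship 14..2..3
After op 4 (move_right): buffer="zzamzipz" (len 8), cursors c1@4 c4@4 c2@7 c3@8, authorship 14..2..3
After op 5 (move_left): buffer="zzamzipz" (len 8), cursors c1@3 c4@3 c2@6 c3@7, authorship 14..2..3
Authorship (.=original, N=cursor N): 1 4 . . 2 . . 3
Index 5: author = original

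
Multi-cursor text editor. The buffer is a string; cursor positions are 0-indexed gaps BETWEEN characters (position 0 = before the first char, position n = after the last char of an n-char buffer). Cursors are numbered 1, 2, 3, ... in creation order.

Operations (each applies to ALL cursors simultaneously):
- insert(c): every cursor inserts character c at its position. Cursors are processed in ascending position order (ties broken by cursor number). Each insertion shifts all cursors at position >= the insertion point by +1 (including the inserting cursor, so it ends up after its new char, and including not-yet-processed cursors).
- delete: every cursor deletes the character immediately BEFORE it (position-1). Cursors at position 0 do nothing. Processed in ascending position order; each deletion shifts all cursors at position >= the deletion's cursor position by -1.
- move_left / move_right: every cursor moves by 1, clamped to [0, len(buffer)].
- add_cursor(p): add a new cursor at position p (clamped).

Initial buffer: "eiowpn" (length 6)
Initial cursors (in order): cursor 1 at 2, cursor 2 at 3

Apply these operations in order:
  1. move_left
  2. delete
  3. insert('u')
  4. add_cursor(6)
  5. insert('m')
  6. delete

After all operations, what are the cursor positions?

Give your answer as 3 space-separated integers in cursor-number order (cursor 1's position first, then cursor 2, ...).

Answer: 2 2 6

Derivation:
After op 1 (move_left): buffer="eiowpn" (len 6), cursors c1@1 c2@2, authorship ......
After op 2 (delete): buffer="owpn" (len 4), cursors c1@0 c2@0, authorship ....
After op 3 (insert('u')): buffer="uuowpn" (len 6), cursors c1@2 c2@2, authorship 12....
After op 4 (add_cursor(6)): buffer="uuowpn" (len 6), cursors c1@2 c2@2 c3@6, authorship 12....
After op 5 (insert('m')): buffer="uummowpnm" (len 9), cursors c1@4 c2@4 c3@9, authorship 1212....3
After op 6 (delete): buffer="uuowpn" (len 6), cursors c1@2 c2@2 c3@6, authorship 12....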